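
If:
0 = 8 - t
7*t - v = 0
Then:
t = 8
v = 56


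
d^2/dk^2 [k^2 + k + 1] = 2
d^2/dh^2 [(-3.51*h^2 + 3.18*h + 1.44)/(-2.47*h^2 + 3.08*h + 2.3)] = (-2.8421709430404e-14*h^4 + 14.603628*h^3 + 66.930084*h^2 - 42.663816*h + 38.507928)/(15.069223*h^6 - 56.372316*h^5 + 28.198014*h^4 + 75.766768*h^3 - 26.25726*h^2 - 48.8796*h - 12.167)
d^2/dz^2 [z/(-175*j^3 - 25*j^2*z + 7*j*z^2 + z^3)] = 2*(-z*(-25*j^2 + 14*j*z + 3*z^2)^2 + (25*j^2 - 14*j*z - 3*z^2 - z*(7*j + 3*z))*(175*j^3 + 25*j^2*z - 7*j*z^2 - z^3))/(175*j^3 + 25*j^2*z - 7*j*z^2 - z^3)^3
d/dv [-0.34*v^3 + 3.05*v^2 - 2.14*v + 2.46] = -1.02*v^2 + 6.1*v - 2.14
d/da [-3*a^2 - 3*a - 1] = -6*a - 3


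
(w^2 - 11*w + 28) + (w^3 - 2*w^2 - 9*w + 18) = w^3 - w^2 - 20*w + 46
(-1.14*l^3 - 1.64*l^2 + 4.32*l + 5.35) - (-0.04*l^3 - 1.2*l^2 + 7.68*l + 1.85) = -1.1*l^3 - 0.44*l^2 - 3.36*l + 3.5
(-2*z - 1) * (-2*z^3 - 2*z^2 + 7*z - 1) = 4*z^4 + 6*z^3 - 12*z^2 - 5*z + 1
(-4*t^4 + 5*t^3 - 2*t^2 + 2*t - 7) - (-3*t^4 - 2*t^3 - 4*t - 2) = -t^4 + 7*t^3 - 2*t^2 + 6*t - 5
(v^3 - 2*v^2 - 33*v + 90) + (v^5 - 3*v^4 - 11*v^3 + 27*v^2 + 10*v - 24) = v^5 - 3*v^4 - 10*v^3 + 25*v^2 - 23*v + 66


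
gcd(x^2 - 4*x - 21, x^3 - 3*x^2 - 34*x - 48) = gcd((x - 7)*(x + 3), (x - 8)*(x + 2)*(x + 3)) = x + 3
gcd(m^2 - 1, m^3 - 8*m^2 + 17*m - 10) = m - 1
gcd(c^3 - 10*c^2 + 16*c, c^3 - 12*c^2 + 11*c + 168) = c - 8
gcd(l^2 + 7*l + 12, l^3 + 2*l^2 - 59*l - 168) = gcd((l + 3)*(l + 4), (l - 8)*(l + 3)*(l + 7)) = l + 3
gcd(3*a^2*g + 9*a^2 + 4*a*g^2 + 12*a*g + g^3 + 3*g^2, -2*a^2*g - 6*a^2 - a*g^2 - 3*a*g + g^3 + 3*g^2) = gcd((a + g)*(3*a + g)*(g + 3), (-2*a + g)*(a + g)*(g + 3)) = a*g + 3*a + g^2 + 3*g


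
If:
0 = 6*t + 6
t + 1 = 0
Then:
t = -1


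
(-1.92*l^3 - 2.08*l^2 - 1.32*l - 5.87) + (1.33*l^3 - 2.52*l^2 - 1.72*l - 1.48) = -0.59*l^3 - 4.6*l^2 - 3.04*l - 7.35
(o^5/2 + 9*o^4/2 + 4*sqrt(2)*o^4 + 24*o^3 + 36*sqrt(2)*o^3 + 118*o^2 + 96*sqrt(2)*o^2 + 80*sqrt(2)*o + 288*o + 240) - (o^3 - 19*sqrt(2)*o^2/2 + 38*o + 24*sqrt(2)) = o^5/2 + 9*o^4/2 + 4*sqrt(2)*o^4 + 23*o^3 + 36*sqrt(2)*o^3 + 118*o^2 + 211*sqrt(2)*o^2/2 + 80*sqrt(2)*o + 250*o - 24*sqrt(2) + 240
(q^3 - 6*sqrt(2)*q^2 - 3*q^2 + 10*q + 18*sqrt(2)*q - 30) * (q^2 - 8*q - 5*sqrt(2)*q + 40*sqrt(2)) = q^5 - 11*sqrt(2)*q^4 - 11*q^4 + 94*q^3 + 121*sqrt(2)*q^3 - 770*q^2 - 314*sqrt(2)*q^2 + 550*sqrt(2)*q + 1680*q - 1200*sqrt(2)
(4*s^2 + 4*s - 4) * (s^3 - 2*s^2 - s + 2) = 4*s^5 - 4*s^4 - 16*s^3 + 12*s^2 + 12*s - 8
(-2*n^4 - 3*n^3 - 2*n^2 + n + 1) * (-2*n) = 4*n^5 + 6*n^4 + 4*n^3 - 2*n^2 - 2*n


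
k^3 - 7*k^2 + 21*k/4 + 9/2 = (k - 6)*(k - 3/2)*(k + 1/2)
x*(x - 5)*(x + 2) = x^3 - 3*x^2 - 10*x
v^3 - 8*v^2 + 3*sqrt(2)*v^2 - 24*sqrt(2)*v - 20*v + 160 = (v - 8)*(v - 2*sqrt(2))*(v + 5*sqrt(2))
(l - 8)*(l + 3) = l^2 - 5*l - 24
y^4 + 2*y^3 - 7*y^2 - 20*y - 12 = (y - 3)*(y + 1)*(y + 2)^2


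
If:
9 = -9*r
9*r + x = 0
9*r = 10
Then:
No Solution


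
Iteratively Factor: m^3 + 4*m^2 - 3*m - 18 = (m + 3)*(m^2 + m - 6) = (m - 2)*(m + 3)*(m + 3)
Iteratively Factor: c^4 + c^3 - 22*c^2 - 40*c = (c)*(c^3 + c^2 - 22*c - 40) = c*(c - 5)*(c^2 + 6*c + 8) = c*(c - 5)*(c + 2)*(c + 4)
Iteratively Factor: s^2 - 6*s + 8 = (s - 4)*(s - 2)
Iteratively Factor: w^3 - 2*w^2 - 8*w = (w)*(w^2 - 2*w - 8) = w*(w + 2)*(w - 4)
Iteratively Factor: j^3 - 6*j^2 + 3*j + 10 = (j - 5)*(j^2 - j - 2) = (j - 5)*(j - 2)*(j + 1)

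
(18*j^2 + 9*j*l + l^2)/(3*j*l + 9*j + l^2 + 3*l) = (6*j + l)/(l + 3)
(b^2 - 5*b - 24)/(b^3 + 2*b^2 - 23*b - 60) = (b - 8)/(b^2 - b - 20)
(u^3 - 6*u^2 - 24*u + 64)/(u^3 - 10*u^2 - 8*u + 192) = (u - 2)/(u - 6)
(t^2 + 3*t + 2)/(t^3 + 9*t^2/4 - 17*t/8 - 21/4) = 8*(t + 1)/(8*t^2 + 2*t - 21)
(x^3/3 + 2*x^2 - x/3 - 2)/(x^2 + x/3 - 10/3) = (x^3 + 6*x^2 - x - 6)/(3*x^2 + x - 10)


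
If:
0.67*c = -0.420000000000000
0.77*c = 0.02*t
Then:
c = -0.63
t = -24.13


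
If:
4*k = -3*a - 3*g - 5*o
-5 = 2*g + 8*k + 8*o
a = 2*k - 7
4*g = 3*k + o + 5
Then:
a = 2/3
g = 17/6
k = 23/6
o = -31/6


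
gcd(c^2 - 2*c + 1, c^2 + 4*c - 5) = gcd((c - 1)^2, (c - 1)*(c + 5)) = c - 1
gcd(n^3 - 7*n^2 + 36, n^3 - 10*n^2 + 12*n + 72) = n^2 - 4*n - 12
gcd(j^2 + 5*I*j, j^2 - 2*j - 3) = 1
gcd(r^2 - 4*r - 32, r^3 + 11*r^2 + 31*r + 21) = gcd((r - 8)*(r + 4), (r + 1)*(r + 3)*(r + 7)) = 1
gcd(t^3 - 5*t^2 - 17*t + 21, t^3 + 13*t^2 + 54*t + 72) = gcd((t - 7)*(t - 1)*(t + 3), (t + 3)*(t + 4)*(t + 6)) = t + 3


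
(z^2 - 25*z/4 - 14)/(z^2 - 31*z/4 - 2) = (4*z + 7)/(4*z + 1)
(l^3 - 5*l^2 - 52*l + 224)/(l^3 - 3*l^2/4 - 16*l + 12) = 4*(l^2 - l - 56)/(4*l^2 + 13*l - 12)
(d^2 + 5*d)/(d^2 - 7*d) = (d + 5)/(d - 7)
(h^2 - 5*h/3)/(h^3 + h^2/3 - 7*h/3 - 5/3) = h/(h^2 + 2*h + 1)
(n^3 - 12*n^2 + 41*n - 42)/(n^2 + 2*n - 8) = (n^2 - 10*n + 21)/(n + 4)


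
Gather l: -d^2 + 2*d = -d^2 + 2*d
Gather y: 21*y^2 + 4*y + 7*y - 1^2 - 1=21*y^2 + 11*y - 2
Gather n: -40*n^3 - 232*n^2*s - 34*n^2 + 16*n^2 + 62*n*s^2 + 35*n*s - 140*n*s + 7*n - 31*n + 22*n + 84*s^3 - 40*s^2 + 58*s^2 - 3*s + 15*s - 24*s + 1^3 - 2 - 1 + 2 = -40*n^3 + n^2*(-232*s - 18) + n*(62*s^2 - 105*s - 2) + 84*s^3 + 18*s^2 - 12*s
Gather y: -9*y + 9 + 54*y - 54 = 45*y - 45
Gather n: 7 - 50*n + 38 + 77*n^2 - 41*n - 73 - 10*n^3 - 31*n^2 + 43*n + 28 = -10*n^3 + 46*n^2 - 48*n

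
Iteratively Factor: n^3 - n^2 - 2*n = (n - 2)*(n^2 + n) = n*(n - 2)*(n + 1)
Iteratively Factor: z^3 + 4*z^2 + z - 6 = (z - 1)*(z^2 + 5*z + 6) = (z - 1)*(z + 3)*(z + 2)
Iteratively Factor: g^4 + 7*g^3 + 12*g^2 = (g)*(g^3 + 7*g^2 + 12*g) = g^2*(g^2 + 7*g + 12) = g^2*(g + 4)*(g + 3)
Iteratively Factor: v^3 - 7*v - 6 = (v - 3)*(v^2 + 3*v + 2) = (v - 3)*(v + 1)*(v + 2)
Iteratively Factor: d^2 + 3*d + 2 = (d + 2)*(d + 1)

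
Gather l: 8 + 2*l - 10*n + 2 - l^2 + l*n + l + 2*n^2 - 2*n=-l^2 + l*(n + 3) + 2*n^2 - 12*n + 10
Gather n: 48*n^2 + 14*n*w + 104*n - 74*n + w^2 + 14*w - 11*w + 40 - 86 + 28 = 48*n^2 + n*(14*w + 30) + w^2 + 3*w - 18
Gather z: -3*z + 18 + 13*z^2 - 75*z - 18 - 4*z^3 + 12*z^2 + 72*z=-4*z^3 + 25*z^2 - 6*z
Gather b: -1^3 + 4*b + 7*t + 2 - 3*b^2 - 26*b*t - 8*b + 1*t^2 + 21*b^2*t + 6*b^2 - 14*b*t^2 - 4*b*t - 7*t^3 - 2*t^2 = b^2*(21*t + 3) + b*(-14*t^2 - 30*t - 4) - 7*t^3 - t^2 + 7*t + 1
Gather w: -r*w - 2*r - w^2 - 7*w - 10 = -2*r - w^2 + w*(-r - 7) - 10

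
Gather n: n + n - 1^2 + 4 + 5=2*n + 8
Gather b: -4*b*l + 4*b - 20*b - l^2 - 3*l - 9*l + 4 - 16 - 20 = b*(-4*l - 16) - l^2 - 12*l - 32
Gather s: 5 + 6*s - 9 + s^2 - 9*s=s^2 - 3*s - 4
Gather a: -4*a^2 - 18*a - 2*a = -4*a^2 - 20*a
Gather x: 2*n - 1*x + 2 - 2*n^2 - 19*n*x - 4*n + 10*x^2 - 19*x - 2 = -2*n^2 - 2*n + 10*x^2 + x*(-19*n - 20)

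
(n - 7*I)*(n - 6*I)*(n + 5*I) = n^3 - 8*I*n^2 + 23*n - 210*I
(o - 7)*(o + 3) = o^2 - 4*o - 21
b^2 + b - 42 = (b - 6)*(b + 7)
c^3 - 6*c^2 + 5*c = c*(c - 5)*(c - 1)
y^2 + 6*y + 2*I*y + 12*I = (y + 6)*(y + 2*I)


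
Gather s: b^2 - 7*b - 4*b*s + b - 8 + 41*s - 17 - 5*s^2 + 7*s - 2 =b^2 - 6*b - 5*s^2 + s*(48 - 4*b) - 27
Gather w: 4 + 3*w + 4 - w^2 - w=-w^2 + 2*w + 8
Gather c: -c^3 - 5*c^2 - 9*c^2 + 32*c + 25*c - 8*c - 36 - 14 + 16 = -c^3 - 14*c^2 + 49*c - 34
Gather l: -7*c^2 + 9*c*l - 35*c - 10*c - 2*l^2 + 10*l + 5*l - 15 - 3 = -7*c^2 - 45*c - 2*l^2 + l*(9*c + 15) - 18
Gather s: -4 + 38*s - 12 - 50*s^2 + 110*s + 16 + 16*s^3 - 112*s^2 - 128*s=16*s^3 - 162*s^2 + 20*s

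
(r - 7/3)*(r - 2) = r^2 - 13*r/3 + 14/3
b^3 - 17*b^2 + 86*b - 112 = (b - 8)*(b - 7)*(b - 2)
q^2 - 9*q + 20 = (q - 5)*(q - 4)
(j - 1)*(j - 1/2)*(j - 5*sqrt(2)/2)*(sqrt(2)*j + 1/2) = sqrt(2)*j^4 - 9*j^3/2 - 3*sqrt(2)*j^3/2 - 3*sqrt(2)*j^2/4 + 27*j^2/4 - 9*j/4 + 15*sqrt(2)*j/8 - 5*sqrt(2)/8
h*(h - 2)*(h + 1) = h^3 - h^2 - 2*h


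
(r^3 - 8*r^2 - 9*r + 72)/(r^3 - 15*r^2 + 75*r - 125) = (r^3 - 8*r^2 - 9*r + 72)/(r^3 - 15*r^2 + 75*r - 125)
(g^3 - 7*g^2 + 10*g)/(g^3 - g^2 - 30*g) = (-g^2 + 7*g - 10)/(-g^2 + g + 30)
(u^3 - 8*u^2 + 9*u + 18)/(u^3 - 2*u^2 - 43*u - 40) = (u^2 - 9*u + 18)/(u^2 - 3*u - 40)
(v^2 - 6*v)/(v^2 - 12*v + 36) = v/(v - 6)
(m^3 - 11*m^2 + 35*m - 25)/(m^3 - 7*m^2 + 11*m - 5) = (m - 5)/(m - 1)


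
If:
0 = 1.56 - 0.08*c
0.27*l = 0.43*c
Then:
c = 19.50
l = 31.06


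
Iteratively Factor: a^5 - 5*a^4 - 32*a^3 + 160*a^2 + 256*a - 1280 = (a + 4)*(a^4 - 9*a^3 + 4*a^2 + 144*a - 320) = (a + 4)^2*(a^3 - 13*a^2 + 56*a - 80) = (a - 4)*(a + 4)^2*(a^2 - 9*a + 20) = (a - 4)^2*(a + 4)^2*(a - 5)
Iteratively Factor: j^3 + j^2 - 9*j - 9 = (j + 3)*(j^2 - 2*j - 3) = (j + 1)*(j + 3)*(j - 3)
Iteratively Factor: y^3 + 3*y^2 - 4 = (y - 1)*(y^2 + 4*y + 4) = (y - 1)*(y + 2)*(y + 2)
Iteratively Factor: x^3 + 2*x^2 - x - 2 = (x - 1)*(x^2 + 3*x + 2) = (x - 1)*(x + 1)*(x + 2)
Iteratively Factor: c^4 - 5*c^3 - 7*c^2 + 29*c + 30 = (c - 3)*(c^3 - 2*c^2 - 13*c - 10) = (c - 3)*(c + 1)*(c^2 - 3*c - 10) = (c - 3)*(c + 1)*(c + 2)*(c - 5)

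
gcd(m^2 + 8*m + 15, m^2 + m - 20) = m + 5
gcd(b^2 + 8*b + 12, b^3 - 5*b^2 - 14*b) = b + 2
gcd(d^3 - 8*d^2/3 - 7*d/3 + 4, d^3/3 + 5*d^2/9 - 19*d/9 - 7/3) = 1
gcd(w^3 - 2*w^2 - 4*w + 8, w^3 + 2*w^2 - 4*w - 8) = w^2 - 4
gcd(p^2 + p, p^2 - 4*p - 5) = p + 1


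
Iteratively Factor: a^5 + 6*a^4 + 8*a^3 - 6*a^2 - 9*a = (a - 1)*(a^4 + 7*a^3 + 15*a^2 + 9*a) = (a - 1)*(a + 1)*(a^3 + 6*a^2 + 9*a) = (a - 1)*(a + 1)*(a + 3)*(a^2 + 3*a) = (a - 1)*(a + 1)*(a + 3)^2*(a)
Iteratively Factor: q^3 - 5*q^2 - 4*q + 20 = (q - 5)*(q^2 - 4) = (q - 5)*(q + 2)*(q - 2)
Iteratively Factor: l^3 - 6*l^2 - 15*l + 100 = (l - 5)*(l^2 - l - 20) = (l - 5)*(l + 4)*(l - 5)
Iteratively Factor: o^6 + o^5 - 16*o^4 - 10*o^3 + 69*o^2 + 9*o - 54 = (o + 3)*(o^5 - 2*o^4 - 10*o^3 + 20*o^2 + 9*o - 18) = (o + 3)^2*(o^4 - 5*o^3 + 5*o^2 + 5*o - 6) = (o - 2)*(o + 3)^2*(o^3 - 3*o^2 - o + 3) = (o - 3)*(o - 2)*(o + 3)^2*(o^2 - 1) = (o - 3)*(o - 2)*(o + 1)*(o + 3)^2*(o - 1)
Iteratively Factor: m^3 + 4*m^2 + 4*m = (m)*(m^2 + 4*m + 4) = m*(m + 2)*(m + 2)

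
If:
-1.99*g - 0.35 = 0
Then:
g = -0.18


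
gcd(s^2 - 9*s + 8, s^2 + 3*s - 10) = 1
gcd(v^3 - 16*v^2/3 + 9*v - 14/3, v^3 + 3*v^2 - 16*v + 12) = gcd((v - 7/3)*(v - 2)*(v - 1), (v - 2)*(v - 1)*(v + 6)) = v^2 - 3*v + 2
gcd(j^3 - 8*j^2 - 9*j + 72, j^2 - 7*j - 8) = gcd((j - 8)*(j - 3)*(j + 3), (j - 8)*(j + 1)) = j - 8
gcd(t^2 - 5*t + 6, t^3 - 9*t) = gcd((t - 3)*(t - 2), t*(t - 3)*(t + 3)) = t - 3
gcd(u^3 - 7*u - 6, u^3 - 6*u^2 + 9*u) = u - 3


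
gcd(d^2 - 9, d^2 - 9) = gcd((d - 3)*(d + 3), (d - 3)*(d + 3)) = d^2 - 9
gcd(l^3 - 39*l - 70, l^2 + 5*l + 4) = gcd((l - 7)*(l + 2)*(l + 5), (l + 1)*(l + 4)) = 1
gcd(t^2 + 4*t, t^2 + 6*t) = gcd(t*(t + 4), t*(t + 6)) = t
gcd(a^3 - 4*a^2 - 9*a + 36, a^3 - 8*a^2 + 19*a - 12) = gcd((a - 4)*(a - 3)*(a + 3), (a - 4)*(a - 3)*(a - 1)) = a^2 - 7*a + 12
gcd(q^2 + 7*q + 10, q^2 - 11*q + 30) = 1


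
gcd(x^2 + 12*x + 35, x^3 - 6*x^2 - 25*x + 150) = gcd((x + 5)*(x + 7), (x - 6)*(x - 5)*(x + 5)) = x + 5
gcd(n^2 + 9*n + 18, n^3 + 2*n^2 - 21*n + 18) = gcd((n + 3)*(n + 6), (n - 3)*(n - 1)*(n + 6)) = n + 6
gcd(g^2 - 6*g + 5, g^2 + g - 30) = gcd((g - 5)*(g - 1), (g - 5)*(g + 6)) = g - 5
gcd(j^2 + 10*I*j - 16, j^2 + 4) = j + 2*I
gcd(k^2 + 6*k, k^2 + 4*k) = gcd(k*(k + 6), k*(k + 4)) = k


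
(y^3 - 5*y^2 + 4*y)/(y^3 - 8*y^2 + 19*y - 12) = y/(y - 3)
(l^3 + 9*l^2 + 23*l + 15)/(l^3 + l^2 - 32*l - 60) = (l^2 + 4*l + 3)/(l^2 - 4*l - 12)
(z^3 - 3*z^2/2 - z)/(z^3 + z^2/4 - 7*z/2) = 2*(2*z^2 - 3*z - 2)/(4*z^2 + z - 14)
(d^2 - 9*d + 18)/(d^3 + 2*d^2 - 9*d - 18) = (d - 6)/(d^2 + 5*d + 6)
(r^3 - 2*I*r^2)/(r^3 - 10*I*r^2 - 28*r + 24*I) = r^2/(r^2 - 8*I*r - 12)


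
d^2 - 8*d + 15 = (d - 5)*(d - 3)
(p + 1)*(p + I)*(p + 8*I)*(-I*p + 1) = -I*p^4 + 10*p^3 - I*p^3 + 10*p^2 + 17*I*p^2 - 8*p + 17*I*p - 8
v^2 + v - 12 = (v - 3)*(v + 4)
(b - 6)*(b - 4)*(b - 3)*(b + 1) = b^4 - 12*b^3 + 41*b^2 - 18*b - 72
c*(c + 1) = c^2 + c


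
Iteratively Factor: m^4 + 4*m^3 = (m)*(m^3 + 4*m^2) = m^2*(m^2 + 4*m) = m^2*(m + 4)*(m)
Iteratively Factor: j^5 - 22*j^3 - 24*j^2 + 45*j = (j + 3)*(j^4 - 3*j^3 - 13*j^2 + 15*j) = j*(j + 3)*(j^3 - 3*j^2 - 13*j + 15) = j*(j - 1)*(j + 3)*(j^2 - 2*j - 15) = j*(j - 1)*(j + 3)^2*(j - 5)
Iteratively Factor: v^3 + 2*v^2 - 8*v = (v + 4)*(v^2 - 2*v) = (v - 2)*(v + 4)*(v)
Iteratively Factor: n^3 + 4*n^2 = (n)*(n^2 + 4*n) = n^2*(n + 4)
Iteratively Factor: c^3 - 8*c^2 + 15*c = (c - 3)*(c^2 - 5*c) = (c - 5)*(c - 3)*(c)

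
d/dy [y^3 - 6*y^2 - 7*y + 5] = 3*y^2 - 12*y - 7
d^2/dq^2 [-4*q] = 0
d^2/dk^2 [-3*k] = 0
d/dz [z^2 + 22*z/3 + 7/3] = 2*z + 22/3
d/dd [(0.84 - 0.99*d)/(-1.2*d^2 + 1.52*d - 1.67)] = (-1.188*d^2 + 2.016*d + 0.3765)/(1.44*d^4 - 3.648*d^3 + 6.3184*d^2 - 5.0768*d + 2.7889)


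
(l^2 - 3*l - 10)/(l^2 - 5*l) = (l + 2)/l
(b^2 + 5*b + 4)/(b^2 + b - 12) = (b + 1)/(b - 3)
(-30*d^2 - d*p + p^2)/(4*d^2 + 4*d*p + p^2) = (-30*d^2 - d*p + p^2)/(4*d^2 + 4*d*p + p^2)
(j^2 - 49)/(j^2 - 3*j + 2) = (j^2 - 49)/(j^2 - 3*j + 2)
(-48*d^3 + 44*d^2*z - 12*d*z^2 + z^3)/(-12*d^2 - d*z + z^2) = (12*d^2 - 8*d*z + z^2)/(3*d + z)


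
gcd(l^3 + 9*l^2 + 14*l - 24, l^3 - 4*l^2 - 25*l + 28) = l^2 + 3*l - 4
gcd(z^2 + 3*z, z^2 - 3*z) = z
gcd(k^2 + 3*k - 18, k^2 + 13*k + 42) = k + 6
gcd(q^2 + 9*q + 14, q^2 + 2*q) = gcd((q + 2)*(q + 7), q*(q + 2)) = q + 2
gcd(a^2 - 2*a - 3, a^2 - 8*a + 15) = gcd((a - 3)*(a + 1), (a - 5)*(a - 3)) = a - 3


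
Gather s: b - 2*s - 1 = b - 2*s - 1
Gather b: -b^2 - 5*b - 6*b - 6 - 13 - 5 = -b^2 - 11*b - 24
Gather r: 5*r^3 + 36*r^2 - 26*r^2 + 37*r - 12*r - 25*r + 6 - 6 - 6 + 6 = 5*r^3 + 10*r^2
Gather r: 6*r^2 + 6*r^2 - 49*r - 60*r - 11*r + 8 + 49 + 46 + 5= 12*r^2 - 120*r + 108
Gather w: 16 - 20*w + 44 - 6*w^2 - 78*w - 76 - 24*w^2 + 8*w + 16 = -30*w^2 - 90*w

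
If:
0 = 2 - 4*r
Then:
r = 1/2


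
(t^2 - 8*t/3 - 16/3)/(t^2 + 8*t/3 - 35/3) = (3*t^2 - 8*t - 16)/(3*t^2 + 8*t - 35)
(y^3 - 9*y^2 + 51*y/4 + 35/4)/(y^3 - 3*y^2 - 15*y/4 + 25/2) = (2*y^2 - 13*y - 7)/(2*y^2 - y - 10)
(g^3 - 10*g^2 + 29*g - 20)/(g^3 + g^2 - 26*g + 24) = (g - 5)/(g + 6)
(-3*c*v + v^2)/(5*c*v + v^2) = (-3*c + v)/(5*c + v)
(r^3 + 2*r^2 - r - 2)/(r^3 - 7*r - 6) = (r - 1)/(r - 3)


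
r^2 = r^2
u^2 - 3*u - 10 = (u - 5)*(u + 2)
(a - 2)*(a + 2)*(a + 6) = a^3 + 6*a^2 - 4*a - 24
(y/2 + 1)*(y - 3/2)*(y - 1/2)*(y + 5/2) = y^4/2 + 5*y^3/4 - 13*y^2/8 - 53*y/16 + 15/8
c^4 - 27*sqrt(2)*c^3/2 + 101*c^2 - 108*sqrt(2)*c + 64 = (c - 8*sqrt(2))*(c - 4*sqrt(2))*(c - sqrt(2))*(c - sqrt(2)/2)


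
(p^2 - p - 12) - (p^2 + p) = -2*p - 12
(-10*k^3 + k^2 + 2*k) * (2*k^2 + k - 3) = -20*k^5 - 8*k^4 + 35*k^3 - k^2 - 6*k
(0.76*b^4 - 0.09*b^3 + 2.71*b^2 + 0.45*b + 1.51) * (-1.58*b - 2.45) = -1.2008*b^5 - 1.7198*b^4 - 4.0613*b^3 - 7.3505*b^2 - 3.4883*b - 3.6995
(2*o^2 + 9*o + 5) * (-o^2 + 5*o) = -2*o^4 + o^3 + 40*o^2 + 25*o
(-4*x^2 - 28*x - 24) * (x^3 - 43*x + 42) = -4*x^5 - 28*x^4 + 148*x^3 + 1036*x^2 - 144*x - 1008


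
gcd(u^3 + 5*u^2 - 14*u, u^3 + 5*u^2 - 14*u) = u^3 + 5*u^2 - 14*u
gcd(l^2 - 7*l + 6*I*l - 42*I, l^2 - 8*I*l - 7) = 1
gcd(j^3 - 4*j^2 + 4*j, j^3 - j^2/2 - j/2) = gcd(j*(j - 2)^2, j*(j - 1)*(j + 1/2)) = j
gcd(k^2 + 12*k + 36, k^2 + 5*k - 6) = k + 6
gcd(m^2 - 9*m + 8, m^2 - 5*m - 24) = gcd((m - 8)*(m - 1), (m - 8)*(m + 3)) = m - 8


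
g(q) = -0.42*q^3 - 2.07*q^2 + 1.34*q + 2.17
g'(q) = -1.26*q^2 - 4.14*q + 1.34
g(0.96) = 1.18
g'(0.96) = -3.80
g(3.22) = -29.00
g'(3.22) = -25.05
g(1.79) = -4.47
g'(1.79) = -10.11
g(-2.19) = -6.28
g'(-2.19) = 4.36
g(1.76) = -4.17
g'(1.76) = -9.85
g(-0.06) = 2.08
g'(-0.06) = 1.58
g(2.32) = -11.11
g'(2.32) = -15.05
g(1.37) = -0.96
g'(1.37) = -6.70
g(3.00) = -23.78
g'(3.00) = -22.42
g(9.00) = -459.62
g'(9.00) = -137.98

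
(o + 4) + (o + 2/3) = 2*o + 14/3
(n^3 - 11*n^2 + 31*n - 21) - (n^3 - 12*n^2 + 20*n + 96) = n^2 + 11*n - 117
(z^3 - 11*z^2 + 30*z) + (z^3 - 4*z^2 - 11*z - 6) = 2*z^3 - 15*z^2 + 19*z - 6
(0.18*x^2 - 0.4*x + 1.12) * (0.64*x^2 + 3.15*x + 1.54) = 0.1152*x^4 + 0.311*x^3 - 0.266*x^2 + 2.912*x + 1.7248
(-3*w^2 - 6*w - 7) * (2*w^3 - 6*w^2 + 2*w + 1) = -6*w^5 + 6*w^4 + 16*w^3 + 27*w^2 - 20*w - 7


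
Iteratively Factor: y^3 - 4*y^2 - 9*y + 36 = (y - 3)*(y^2 - y - 12) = (y - 4)*(y - 3)*(y + 3)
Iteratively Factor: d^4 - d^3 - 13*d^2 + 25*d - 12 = (d - 1)*(d^3 - 13*d + 12) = (d - 1)^2*(d^2 + d - 12) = (d - 3)*(d - 1)^2*(d + 4)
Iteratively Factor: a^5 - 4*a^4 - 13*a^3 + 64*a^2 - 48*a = (a + 4)*(a^4 - 8*a^3 + 19*a^2 - 12*a) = a*(a + 4)*(a^3 - 8*a^2 + 19*a - 12) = a*(a - 3)*(a + 4)*(a^2 - 5*a + 4) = a*(a - 3)*(a - 1)*(a + 4)*(a - 4)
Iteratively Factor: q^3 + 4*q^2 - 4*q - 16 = (q + 4)*(q^2 - 4) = (q - 2)*(q + 4)*(q + 2)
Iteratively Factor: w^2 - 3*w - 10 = (w - 5)*(w + 2)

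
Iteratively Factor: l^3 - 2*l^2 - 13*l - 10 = (l + 2)*(l^2 - 4*l - 5) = (l + 1)*(l + 2)*(l - 5)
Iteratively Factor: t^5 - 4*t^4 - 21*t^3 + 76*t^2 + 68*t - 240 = (t - 5)*(t^4 + t^3 - 16*t^2 - 4*t + 48) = (t - 5)*(t - 3)*(t^3 + 4*t^2 - 4*t - 16) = (t - 5)*(t - 3)*(t - 2)*(t^2 + 6*t + 8) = (t - 5)*(t - 3)*(t - 2)*(t + 4)*(t + 2)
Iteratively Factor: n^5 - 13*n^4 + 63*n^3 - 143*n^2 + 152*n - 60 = (n - 2)*(n^4 - 11*n^3 + 41*n^2 - 61*n + 30) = (n - 2)*(n - 1)*(n^3 - 10*n^2 + 31*n - 30) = (n - 5)*(n - 2)*(n - 1)*(n^2 - 5*n + 6) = (n - 5)*(n - 3)*(n - 2)*(n - 1)*(n - 2)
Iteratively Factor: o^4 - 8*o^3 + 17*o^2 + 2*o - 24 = (o - 3)*(o^3 - 5*o^2 + 2*o + 8) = (o - 3)*(o + 1)*(o^2 - 6*o + 8) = (o - 3)*(o - 2)*(o + 1)*(o - 4)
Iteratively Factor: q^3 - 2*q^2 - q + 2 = (q + 1)*(q^2 - 3*q + 2) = (q - 2)*(q + 1)*(q - 1)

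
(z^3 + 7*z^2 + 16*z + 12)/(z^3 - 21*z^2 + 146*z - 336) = (z^3 + 7*z^2 + 16*z + 12)/(z^3 - 21*z^2 + 146*z - 336)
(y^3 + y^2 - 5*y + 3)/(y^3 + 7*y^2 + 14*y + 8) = (y^3 + y^2 - 5*y + 3)/(y^3 + 7*y^2 + 14*y + 8)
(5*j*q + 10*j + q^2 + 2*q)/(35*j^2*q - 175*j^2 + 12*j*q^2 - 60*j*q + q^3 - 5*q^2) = (q + 2)/(7*j*q - 35*j + q^2 - 5*q)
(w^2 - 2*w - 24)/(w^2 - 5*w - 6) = (w + 4)/(w + 1)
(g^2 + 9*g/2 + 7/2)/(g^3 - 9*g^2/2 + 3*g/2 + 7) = (2*g + 7)/(2*g^2 - 11*g + 14)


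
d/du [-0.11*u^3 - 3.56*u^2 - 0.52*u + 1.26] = -0.33*u^2 - 7.12*u - 0.52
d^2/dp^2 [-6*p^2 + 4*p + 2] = -12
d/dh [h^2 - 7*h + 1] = 2*h - 7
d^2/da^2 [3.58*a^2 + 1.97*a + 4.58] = 7.16000000000000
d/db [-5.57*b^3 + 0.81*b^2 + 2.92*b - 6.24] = -16.71*b^2 + 1.62*b + 2.92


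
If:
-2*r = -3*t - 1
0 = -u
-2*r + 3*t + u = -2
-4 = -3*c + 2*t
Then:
No Solution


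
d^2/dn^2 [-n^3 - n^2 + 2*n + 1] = -6*n - 2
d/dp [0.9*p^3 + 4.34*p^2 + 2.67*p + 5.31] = 2.7*p^2 + 8.68*p + 2.67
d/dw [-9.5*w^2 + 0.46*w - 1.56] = 0.46 - 19.0*w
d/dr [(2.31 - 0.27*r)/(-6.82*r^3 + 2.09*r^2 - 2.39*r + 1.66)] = (-3.6828*r^3 + 47.8269*r^2 - 9.6558*r + 5.0727)/(46.5124*r^6 - 28.5076*r^5 + 36.9677*r^4 - 32.6326*r^3 + 12.6509*r^2 - 7.9348*r + 2.7556)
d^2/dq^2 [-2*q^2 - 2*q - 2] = -4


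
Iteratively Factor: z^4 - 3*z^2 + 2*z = (z - 1)*(z^3 + z^2 - 2*z) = (z - 1)^2*(z^2 + 2*z) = z*(z - 1)^2*(z + 2)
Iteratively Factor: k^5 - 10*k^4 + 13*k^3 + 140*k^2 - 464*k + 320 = (k - 5)*(k^4 - 5*k^3 - 12*k^2 + 80*k - 64) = (k - 5)*(k + 4)*(k^3 - 9*k^2 + 24*k - 16) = (k - 5)*(k - 1)*(k + 4)*(k^2 - 8*k + 16) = (k - 5)*(k - 4)*(k - 1)*(k + 4)*(k - 4)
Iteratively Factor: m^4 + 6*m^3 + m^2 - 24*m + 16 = (m + 4)*(m^3 + 2*m^2 - 7*m + 4) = (m - 1)*(m + 4)*(m^2 + 3*m - 4) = (m - 1)*(m + 4)^2*(m - 1)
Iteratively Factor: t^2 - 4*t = (t - 4)*(t)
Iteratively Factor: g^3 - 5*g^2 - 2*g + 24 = (g - 3)*(g^2 - 2*g - 8) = (g - 4)*(g - 3)*(g + 2)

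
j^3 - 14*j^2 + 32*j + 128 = (j - 8)^2*(j + 2)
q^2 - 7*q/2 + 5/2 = (q - 5/2)*(q - 1)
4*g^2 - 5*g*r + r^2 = (-4*g + r)*(-g + r)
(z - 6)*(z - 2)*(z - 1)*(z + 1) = z^4 - 8*z^3 + 11*z^2 + 8*z - 12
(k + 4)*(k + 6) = k^2 + 10*k + 24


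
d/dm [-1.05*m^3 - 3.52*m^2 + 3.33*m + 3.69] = -3.15*m^2 - 7.04*m + 3.33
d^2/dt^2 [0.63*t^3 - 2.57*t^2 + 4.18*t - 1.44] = 3.78*t - 5.14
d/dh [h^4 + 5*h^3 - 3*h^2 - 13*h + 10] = 4*h^3 + 15*h^2 - 6*h - 13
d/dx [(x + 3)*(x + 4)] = 2*x + 7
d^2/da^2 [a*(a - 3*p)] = 2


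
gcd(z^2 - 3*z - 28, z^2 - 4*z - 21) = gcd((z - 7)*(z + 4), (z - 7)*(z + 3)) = z - 7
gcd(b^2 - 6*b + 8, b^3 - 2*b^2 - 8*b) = b - 4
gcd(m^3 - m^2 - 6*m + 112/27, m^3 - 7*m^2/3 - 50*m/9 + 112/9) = m^2 - m/3 - 56/9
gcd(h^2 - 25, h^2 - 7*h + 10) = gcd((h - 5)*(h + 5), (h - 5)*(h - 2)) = h - 5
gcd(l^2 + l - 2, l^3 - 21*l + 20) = l - 1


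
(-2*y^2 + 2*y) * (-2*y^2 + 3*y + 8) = 4*y^4 - 10*y^3 - 10*y^2 + 16*y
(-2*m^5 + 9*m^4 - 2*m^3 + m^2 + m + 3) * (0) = 0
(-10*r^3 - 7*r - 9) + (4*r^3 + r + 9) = -6*r^3 - 6*r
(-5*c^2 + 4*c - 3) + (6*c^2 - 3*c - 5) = c^2 + c - 8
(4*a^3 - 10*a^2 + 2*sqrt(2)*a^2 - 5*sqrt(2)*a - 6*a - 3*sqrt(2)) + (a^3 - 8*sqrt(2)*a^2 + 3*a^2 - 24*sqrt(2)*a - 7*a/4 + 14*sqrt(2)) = 5*a^3 - 6*sqrt(2)*a^2 - 7*a^2 - 29*sqrt(2)*a - 31*a/4 + 11*sqrt(2)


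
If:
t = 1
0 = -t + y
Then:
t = 1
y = 1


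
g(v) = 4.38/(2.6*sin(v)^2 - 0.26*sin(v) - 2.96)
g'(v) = 4.38*(-5.2*sin(v)*cos(v) + 0.26*cos(v))/(2.6*sin(v)^2 - 0.26*sin(v) - 2.96)^2 = (1.1388 - 22.776*sin(v))*cos(v)/(-2.6*sin(v)^2 + 0.26*sin(v) + 2.96)^2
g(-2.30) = -3.32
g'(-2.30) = -6.93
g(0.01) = -1.48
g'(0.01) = 0.10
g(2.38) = -2.30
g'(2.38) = 2.92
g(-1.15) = -7.87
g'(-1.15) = 28.92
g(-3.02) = -1.52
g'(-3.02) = -0.46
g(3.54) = -1.77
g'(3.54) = -1.51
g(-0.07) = -1.50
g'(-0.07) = 0.32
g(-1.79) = -19.11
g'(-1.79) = -96.77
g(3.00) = -1.49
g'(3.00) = 0.24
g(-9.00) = -1.82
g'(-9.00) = -1.65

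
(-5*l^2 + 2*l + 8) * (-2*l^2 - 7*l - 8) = 10*l^4 + 31*l^3 + 10*l^2 - 72*l - 64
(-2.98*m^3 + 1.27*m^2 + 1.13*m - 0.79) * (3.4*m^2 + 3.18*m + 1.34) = -10.132*m^5 - 5.1584*m^4 + 3.8874*m^3 + 2.6092*m^2 - 0.998*m - 1.0586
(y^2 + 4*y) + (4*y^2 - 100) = 5*y^2 + 4*y - 100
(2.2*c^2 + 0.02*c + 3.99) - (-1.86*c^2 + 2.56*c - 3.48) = 4.06*c^2 - 2.54*c + 7.47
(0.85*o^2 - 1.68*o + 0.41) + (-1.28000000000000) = 0.85*o^2 - 1.68*o - 0.87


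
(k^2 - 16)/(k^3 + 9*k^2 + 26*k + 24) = (k - 4)/(k^2 + 5*k + 6)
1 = 1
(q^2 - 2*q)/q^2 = (q - 2)/q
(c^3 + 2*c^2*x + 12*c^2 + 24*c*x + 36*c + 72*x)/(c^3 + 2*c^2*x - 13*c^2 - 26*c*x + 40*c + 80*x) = (c^2 + 12*c + 36)/(c^2 - 13*c + 40)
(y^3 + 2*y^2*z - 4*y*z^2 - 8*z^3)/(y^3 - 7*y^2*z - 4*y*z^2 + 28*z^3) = (y + 2*z)/(y - 7*z)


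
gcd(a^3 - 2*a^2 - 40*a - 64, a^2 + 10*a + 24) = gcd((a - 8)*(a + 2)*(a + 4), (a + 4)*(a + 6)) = a + 4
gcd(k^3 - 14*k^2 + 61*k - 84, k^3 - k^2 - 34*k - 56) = k - 7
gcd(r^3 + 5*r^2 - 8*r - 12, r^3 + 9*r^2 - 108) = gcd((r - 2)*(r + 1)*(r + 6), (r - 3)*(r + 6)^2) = r + 6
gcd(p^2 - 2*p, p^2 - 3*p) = p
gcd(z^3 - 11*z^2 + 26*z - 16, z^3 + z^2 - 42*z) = 1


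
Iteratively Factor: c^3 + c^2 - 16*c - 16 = (c - 4)*(c^2 + 5*c + 4) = (c - 4)*(c + 4)*(c + 1)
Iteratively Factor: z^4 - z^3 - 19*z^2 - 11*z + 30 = (z + 2)*(z^3 - 3*z^2 - 13*z + 15) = (z - 5)*(z + 2)*(z^2 + 2*z - 3) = (z - 5)*(z + 2)*(z + 3)*(z - 1)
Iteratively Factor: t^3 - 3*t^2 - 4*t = (t + 1)*(t^2 - 4*t) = (t - 4)*(t + 1)*(t)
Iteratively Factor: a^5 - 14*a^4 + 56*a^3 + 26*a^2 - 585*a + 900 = (a - 4)*(a^4 - 10*a^3 + 16*a^2 + 90*a - 225) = (a - 5)*(a - 4)*(a^3 - 5*a^2 - 9*a + 45) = (a - 5)*(a - 4)*(a + 3)*(a^2 - 8*a + 15) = (a - 5)^2*(a - 4)*(a + 3)*(a - 3)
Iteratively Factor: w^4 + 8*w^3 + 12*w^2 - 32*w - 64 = (w + 4)*(w^3 + 4*w^2 - 4*w - 16) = (w - 2)*(w + 4)*(w^2 + 6*w + 8) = (w - 2)*(w + 4)^2*(w + 2)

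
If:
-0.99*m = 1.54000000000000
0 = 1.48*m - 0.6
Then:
No Solution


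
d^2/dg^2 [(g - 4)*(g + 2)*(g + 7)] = 6*g + 10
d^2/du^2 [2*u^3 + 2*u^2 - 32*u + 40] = 12*u + 4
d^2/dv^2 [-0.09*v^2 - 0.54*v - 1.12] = -0.180000000000000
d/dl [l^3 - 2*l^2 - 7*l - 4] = 3*l^2 - 4*l - 7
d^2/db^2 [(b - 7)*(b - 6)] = 2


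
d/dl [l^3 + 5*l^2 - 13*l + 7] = 3*l^2 + 10*l - 13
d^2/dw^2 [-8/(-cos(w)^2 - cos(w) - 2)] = 8*(-4*sin(w)^4 - 5*sin(w)^2 + 23*cos(w)/4 - 3*cos(3*w)/4 + 7)/(-sin(w)^2 + cos(w) + 3)^3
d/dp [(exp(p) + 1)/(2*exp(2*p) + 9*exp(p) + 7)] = -2*exp(p)/(4*exp(2*p) + 28*exp(p) + 49)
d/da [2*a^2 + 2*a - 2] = 4*a + 2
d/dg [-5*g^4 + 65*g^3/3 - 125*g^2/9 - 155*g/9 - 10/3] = -20*g^3 + 65*g^2 - 250*g/9 - 155/9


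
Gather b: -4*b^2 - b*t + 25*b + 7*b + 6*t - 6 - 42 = -4*b^2 + b*(32 - t) + 6*t - 48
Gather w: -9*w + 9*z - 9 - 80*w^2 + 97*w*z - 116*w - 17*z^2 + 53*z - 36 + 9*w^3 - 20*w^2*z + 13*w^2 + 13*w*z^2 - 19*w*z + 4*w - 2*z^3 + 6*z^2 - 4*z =9*w^3 + w^2*(-20*z - 67) + w*(13*z^2 + 78*z - 121) - 2*z^3 - 11*z^2 + 58*z - 45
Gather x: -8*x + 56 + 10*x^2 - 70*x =10*x^2 - 78*x + 56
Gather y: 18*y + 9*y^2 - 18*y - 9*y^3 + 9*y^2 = -9*y^3 + 18*y^2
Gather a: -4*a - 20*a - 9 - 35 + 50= 6 - 24*a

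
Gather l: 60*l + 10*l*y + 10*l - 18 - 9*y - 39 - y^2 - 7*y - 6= l*(10*y + 70) - y^2 - 16*y - 63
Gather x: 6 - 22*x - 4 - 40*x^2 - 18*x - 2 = -40*x^2 - 40*x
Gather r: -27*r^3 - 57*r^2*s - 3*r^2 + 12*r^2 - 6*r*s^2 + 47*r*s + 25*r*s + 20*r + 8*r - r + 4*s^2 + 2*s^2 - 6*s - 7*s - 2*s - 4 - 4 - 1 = -27*r^3 + r^2*(9 - 57*s) + r*(-6*s^2 + 72*s + 27) + 6*s^2 - 15*s - 9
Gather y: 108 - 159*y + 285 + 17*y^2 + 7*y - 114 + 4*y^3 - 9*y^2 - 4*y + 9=4*y^3 + 8*y^2 - 156*y + 288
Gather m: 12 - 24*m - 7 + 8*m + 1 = 6 - 16*m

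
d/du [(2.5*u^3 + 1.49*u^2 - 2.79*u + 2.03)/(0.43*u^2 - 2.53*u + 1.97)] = (1.075*u^4 - 12.65*u^3 + 12.205*u^2 + 4.1248*u - 0.3604)/(0.1849*u^4 - 2.1758*u^3 + 8.0951*u^2 - 9.9682*u + 3.8809)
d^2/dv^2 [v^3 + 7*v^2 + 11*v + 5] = 6*v + 14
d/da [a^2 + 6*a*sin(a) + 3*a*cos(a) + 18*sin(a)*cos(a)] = -3*a*sin(a) + 6*a*cos(a) + 2*a + 6*sin(a) + 3*cos(a) + 18*cos(2*a)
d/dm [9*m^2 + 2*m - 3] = 18*m + 2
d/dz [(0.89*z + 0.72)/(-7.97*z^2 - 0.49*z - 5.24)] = (7.0933*z^2 + 11.4768*z - 4.3108)/(63.5209*z^4 + 7.8106*z^3 + 83.7657*z^2 + 5.1352*z + 27.4576)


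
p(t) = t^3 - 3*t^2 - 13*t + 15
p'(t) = 3*t^2 - 6*t - 13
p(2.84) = -23.21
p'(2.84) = -5.84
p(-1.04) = 24.15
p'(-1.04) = -3.52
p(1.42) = -6.65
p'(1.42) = -15.47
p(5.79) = 33.26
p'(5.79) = 52.83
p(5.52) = 20.03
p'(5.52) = 45.29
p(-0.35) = 19.14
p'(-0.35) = -10.53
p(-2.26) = 17.51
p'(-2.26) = 15.88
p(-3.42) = -15.63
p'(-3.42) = 42.61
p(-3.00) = 0.00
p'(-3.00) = 32.00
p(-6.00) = -231.00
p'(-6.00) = 131.00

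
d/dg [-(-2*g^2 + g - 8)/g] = 2 - 8/g^2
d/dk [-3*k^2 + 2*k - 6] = 2 - 6*k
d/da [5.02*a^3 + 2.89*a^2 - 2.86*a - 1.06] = 15.06*a^2 + 5.78*a - 2.86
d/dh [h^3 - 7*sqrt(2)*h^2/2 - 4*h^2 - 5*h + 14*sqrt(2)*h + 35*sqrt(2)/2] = 3*h^2 - 7*sqrt(2)*h - 8*h - 5 + 14*sqrt(2)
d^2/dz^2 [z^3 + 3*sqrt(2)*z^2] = 6*z + 6*sqrt(2)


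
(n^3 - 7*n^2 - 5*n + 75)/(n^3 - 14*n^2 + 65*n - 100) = (n + 3)/(n - 4)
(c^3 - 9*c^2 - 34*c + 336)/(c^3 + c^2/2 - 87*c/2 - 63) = 2*(c - 8)/(2*c + 3)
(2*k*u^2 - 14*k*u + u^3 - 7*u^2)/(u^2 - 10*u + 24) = u*(2*k*u - 14*k + u^2 - 7*u)/(u^2 - 10*u + 24)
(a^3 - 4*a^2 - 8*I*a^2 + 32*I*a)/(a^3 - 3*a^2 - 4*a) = (a - 8*I)/(a + 1)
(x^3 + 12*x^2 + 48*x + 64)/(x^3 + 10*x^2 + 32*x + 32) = (x + 4)/(x + 2)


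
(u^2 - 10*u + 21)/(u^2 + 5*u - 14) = (u^2 - 10*u + 21)/(u^2 + 5*u - 14)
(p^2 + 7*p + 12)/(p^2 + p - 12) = (p + 3)/(p - 3)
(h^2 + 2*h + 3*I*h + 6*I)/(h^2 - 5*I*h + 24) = (h + 2)/(h - 8*I)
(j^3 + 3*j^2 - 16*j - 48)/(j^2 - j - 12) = j + 4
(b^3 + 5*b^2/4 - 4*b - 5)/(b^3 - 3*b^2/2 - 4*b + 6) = (4*b + 5)/(2*(2*b - 3))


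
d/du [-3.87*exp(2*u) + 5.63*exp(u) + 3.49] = (5.63 - 7.74*exp(u))*exp(u)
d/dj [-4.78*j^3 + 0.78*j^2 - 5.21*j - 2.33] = -14.34*j^2 + 1.56*j - 5.21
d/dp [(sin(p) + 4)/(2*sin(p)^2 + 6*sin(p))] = -(cos(p) + 8/tan(p) + 12*cos(p)/sin(p)^2)/(2*(sin(p) + 3)^2)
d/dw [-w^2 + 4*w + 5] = 4 - 2*w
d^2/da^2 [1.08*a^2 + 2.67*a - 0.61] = 2.16000000000000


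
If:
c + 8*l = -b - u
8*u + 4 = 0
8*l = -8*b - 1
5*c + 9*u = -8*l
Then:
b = -2/27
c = 53/54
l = -11/216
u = -1/2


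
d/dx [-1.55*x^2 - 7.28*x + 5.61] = -3.1*x - 7.28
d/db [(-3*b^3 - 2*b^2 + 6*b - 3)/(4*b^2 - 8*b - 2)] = (-6*b^4 + 24*b^3 + 5*b^2 + 16*b - 18)/(2*(4*b^4 - 16*b^3 + 12*b^2 + 8*b + 1))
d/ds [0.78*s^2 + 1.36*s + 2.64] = 1.56*s + 1.36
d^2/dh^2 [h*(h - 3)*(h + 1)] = 6*h - 4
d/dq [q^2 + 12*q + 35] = 2*q + 12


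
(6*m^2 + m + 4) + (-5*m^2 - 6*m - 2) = m^2 - 5*m + 2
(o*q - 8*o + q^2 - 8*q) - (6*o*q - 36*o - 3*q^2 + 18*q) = -5*o*q + 28*o + 4*q^2 - 26*q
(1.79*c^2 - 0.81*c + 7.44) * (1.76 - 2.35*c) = -4.2065*c^3 + 5.0539*c^2 - 18.9096*c + 13.0944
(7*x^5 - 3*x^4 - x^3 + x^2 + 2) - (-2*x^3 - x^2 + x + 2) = 7*x^5 - 3*x^4 + x^3 + 2*x^2 - x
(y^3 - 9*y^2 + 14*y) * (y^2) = y^5 - 9*y^4 + 14*y^3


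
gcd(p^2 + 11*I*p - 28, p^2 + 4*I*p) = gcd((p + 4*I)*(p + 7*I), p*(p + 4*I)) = p + 4*I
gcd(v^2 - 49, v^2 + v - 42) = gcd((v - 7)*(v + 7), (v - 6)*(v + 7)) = v + 7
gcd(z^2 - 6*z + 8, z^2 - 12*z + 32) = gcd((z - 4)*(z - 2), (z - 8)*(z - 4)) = z - 4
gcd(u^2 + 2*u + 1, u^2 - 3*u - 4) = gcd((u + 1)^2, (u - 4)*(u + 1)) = u + 1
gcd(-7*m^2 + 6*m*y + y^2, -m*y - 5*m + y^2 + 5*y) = -m + y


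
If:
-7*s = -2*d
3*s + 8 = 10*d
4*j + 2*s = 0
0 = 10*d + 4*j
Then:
No Solution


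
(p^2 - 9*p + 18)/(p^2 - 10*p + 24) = (p - 3)/(p - 4)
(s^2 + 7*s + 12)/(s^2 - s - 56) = (s^2 + 7*s + 12)/(s^2 - s - 56)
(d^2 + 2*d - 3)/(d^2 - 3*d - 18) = (d - 1)/(d - 6)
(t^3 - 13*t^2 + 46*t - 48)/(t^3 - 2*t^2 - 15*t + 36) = (t^2 - 10*t + 16)/(t^2 + t - 12)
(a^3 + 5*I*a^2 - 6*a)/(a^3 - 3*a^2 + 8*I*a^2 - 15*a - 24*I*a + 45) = a*(a + 2*I)/(a^2 + a*(-3 + 5*I) - 15*I)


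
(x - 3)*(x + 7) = x^2 + 4*x - 21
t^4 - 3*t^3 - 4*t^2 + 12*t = t*(t - 3)*(t - 2)*(t + 2)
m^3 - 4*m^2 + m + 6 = (m - 3)*(m - 2)*(m + 1)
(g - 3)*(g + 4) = g^2 + g - 12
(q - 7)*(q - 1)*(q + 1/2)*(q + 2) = q^4 - 11*q^3/2 - 12*q^2 + 19*q/2 + 7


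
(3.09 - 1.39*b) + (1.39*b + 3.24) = 6.33000000000000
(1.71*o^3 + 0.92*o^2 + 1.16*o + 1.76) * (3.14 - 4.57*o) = -7.8147*o^4 + 1.165*o^3 - 2.4124*o^2 - 4.4008*o + 5.5264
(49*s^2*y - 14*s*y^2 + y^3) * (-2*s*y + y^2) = -98*s^3*y^2 + 77*s^2*y^3 - 16*s*y^4 + y^5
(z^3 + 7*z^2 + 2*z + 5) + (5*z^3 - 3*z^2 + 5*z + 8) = 6*z^3 + 4*z^2 + 7*z + 13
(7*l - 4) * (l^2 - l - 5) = 7*l^3 - 11*l^2 - 31*l + 20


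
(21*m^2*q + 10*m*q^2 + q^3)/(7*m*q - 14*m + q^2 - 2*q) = q*(3*m + q)/(q - 2)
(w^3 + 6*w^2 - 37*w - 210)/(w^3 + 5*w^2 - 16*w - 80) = (w^2 + w - 42)/(w^2 - 16)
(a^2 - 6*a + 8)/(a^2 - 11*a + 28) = (a - 2)/(a - 7)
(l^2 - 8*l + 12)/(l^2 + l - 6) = (l - 6)/(l + 3)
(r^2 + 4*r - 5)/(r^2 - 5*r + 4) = (r + 5)/(r - 4)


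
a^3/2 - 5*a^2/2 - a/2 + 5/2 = (a/2 + 1/2)*(a - 5)*(a - 1)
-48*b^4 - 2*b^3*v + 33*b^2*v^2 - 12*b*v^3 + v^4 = (-8*b + v)*(-3*b + v)*(-2*b + v)*(b + v)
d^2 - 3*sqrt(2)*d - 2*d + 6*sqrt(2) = (d - 2)*(d - 3*sqrt(2))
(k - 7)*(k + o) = k^2 + k*o - 7*k - 7*o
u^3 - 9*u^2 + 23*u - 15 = (u - 5)*(u - 3)*(u - 1)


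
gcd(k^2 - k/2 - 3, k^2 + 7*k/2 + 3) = k + 3/2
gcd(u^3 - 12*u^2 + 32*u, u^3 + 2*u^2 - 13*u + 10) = 1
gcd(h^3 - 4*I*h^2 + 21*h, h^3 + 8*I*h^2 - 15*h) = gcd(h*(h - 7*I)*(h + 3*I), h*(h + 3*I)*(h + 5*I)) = h^2 + 3*I*h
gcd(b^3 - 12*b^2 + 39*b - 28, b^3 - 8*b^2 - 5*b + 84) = b^2 - 11*b + 28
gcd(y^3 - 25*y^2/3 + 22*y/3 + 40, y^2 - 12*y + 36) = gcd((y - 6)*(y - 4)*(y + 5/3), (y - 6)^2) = y - 6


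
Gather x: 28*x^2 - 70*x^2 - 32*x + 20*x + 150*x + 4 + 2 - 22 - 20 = -42*x^2 + 138*x - 36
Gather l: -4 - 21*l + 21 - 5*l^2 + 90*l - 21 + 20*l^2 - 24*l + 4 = 15*l^2 + 45*l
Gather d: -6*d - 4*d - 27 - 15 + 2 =-10*d - 40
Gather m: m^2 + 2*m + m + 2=m^2 + 3*m + 2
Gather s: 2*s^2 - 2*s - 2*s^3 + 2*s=-2*s^3 + 2*s^2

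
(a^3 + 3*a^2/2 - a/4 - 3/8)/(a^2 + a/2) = a + 1 - 3/(4*a)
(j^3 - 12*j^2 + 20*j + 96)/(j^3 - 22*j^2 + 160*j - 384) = (j + 2)/(j - 8)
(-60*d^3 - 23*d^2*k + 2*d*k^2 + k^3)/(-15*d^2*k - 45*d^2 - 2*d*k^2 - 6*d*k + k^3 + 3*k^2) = (4*d + k)/(k + 3)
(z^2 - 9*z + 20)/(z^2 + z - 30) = (z - 4)/(z + 6)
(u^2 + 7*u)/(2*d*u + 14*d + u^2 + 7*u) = u/(2*d + u)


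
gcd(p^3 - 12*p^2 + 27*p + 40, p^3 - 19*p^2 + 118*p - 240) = p^2 - 13*p + 40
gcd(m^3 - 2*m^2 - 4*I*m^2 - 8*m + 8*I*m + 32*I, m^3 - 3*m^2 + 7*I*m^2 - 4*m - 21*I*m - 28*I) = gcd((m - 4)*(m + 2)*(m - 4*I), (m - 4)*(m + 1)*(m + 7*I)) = m - 4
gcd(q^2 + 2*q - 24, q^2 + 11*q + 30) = q + 6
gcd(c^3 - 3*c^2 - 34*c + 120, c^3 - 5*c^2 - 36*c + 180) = c^2 + c - 30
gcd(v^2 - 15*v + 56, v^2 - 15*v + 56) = v^2 - 15*v + 56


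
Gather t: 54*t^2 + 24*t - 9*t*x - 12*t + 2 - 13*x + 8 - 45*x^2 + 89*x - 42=54*t^2 + t*(12 - 9*x) - 45*x^2 + 76*x - 32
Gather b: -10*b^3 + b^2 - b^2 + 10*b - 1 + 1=-10*b^3 + 10*b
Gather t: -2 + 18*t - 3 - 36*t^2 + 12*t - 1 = -36*t^2 + 30*t - 6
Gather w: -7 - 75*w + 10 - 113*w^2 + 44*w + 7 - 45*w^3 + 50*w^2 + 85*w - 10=-45*w^3 - 63*w^2 + 54*w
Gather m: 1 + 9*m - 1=9*m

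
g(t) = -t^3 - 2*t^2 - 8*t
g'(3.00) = -47.00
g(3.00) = -69.00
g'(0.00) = -8.00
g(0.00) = 0.00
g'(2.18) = -30.98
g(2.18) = -37.31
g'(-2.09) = -12.74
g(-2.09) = 17.11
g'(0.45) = -10.41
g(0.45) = -4.10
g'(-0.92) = -6.86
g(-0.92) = 6.45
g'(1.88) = -26.12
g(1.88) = -28.75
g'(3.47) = -58.00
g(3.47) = -93.62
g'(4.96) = -101.64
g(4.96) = -210.91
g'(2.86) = -43.98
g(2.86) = -62.63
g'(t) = -3*t^2 - 4*t - 8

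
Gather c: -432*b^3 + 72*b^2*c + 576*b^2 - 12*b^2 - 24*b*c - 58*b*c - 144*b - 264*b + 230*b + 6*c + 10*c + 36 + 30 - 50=-432*b^3 + 564*b^2 - 178*b + c*(72*b^2 - 82*b + 16) + 16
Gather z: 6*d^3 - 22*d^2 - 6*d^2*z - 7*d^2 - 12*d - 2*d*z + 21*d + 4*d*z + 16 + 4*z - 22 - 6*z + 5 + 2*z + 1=6*d^3 - 29*d^2 + 9*d + z*(-6*d^2 + 2*d)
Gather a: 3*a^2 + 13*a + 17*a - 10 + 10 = 3*a^2 + 30*a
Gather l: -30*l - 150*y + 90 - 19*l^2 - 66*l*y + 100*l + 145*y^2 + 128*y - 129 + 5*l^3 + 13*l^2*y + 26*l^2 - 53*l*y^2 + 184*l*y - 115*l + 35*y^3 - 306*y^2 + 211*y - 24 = 5*l^3 + l^2*(13*y + 7) + l*(-53*y^2 + 118*y - 45) + 35*y^3 - 161*y^2 + 189*y - 63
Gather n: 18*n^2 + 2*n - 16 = 18*n^2 + 2*n - 16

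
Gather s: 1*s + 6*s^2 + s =6*s^2 + 2*s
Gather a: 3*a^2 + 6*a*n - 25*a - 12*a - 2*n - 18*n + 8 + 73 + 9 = 3*a^2 + a*(6*n - 37) - 20*n + 90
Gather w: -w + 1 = 1 - w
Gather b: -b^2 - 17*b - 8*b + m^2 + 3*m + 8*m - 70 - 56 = -b^2 - 25*b + m^2 + 11*m - 126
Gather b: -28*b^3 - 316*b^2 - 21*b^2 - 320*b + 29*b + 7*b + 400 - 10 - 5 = -28*b^3 - 337*b^2 - 284*b + 385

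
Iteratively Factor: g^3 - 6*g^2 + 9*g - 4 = (g - 1)*(g^2 - 5*g + 4) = (g - 1)^2*(g - 4)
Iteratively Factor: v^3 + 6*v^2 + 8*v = (v + 4)*(v^2 + 2*v) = v*(v + 4)*(v + 2)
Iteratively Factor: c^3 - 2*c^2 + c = (c - 1)*(c^2 - c) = c*(c - 1)*(c - 1)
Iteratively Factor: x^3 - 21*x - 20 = (x + 1)*(x^2 - x - 20) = (x - 5)*(x + 1)*(x + 4)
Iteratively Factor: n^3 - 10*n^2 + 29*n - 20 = (n - 4)*(n^2 - 6*n + 5) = (n - 4)*(n - 1)*(n - 5)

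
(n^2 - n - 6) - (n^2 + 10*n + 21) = -11*n - 27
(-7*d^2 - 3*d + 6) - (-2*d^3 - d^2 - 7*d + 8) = 2*d^3 - 6*d^2 + 4*d - 2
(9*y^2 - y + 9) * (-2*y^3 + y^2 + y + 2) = -18*y^5 + 11*y^4 - 10*y^3 + 26*y^2 + 7*y + 18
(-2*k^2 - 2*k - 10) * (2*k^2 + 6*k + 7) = -4*k^4 - 16*k^3 - 46*k^2 - 74*k - 70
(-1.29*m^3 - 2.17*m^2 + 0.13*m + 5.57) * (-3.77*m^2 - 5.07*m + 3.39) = 4.8633*m^5 + 14.7212*m^4 + 6.1387*m^3 - 29.0143*m^2 - 27.7992*m + 18.8823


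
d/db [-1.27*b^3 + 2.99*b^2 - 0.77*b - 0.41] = -3.81*b^2 + 5.98*b - 0.77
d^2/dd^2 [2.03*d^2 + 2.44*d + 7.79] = 4.06000000000000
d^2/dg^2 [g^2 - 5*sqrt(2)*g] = 2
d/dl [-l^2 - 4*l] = -2*l - 4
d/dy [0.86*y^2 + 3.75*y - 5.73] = 1.72*y + 3.75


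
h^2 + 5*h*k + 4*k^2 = (h + k)*(h + 4*k)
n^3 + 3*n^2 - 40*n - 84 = (n - 6)*(n + 2)*(n + 7)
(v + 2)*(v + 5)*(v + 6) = v^3 + 13*v^2 + 52*v + 60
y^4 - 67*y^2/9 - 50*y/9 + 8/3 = (y - 3)*(y - 1/3)*(y + 4/3)*(y + 2)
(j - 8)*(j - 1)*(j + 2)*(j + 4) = j^4 - 3*j^3 - 38*j^2 - 24*j + 64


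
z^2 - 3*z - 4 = (z - 4)*(z + 1)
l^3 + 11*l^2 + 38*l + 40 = (l + 2)*(l + 4)*(l + 5)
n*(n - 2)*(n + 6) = n^3 + 4*n^2 - 12*n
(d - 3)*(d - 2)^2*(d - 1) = d^4 - 8*d^3 + 23*d^2 - 28*d + 12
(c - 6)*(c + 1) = c^2 - 5*c - 6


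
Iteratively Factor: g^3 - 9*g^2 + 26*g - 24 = (g - 3)*(g^2 - 6*g + 8) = (g - 4)*(g - 3)*(g - 2)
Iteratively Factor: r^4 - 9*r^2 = (r - 3)*(r^3 + 3*r^2) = (r - 3)*(r + 3)*(r^2) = r*(r - 3)*(r + 3)*(r)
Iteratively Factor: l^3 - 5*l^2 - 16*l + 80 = (l - 4)*(l^2 - l - 20) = (l - 5)*(l - 4)*(l + 4)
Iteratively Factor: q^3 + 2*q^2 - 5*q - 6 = (q + 1)*(q^2 + q - 6) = (q - 2)*(q + 1)*(q + 3)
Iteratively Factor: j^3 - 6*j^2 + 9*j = (j - 3)*(j^2 - 3*j) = j*(j - 3)*(j - 3)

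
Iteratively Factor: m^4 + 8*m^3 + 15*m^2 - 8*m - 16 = (m - 1)*(m^3 + 9*m^2 + 24*m + 16) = (m - 1)*(m + 4)*(m^2 + 5*m + 4) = (m - 1)*(m + 1)*(m + 4)*(m + 4)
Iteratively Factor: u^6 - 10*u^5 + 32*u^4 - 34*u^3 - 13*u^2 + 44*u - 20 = (u - 1)*(u^5 - 9*u^4 + 23*u^3 - 11*u^2 - 24*u + 20) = (u - 2)*(u - 1)*(u^4 - 7*u^3 + 9*u^2 + 7*u - 10) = (u - 2)*(u - 1)^2*(u^3 - 6*u^2 + 3*u + 10) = (u - 5)*(u - 2)*(u - 1)^2*(u^2 - u - 2) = (u - 5)*(u - 2)^2*(u - 1)^2*(u + 1)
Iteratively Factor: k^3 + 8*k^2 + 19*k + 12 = (k + 1)*(k^2 + 7*k + 12) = (k + 1)*(k + 3)*(k + 4)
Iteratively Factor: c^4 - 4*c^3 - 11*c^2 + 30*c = (c - 2)*(c^3 - 2*c^2 - 15*c) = (c - 2)*(c + 3)*(c^2 - 5*c) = (c - 5)*(c - 2)*(c + 3)*(c)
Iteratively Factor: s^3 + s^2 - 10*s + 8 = (s + 4)*(s^2 - 3*s + 2) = (s - 1)*(s + 4)*(s - 2)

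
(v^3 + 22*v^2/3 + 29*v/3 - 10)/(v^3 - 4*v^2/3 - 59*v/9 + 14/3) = 3*(v^2 + 8*v + 15)/(3*v^2 - 2*v - 21)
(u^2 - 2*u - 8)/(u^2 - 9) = (u^2 - 2*u - 8)/(u^2 - 9)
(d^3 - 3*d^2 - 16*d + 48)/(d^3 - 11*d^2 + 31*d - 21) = (d^2 - 16)/(d^2 - 8*d + 7)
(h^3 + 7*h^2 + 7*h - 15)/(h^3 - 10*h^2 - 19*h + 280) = (h^2 + 2*h - 3)/(h^2 - 15*h + 56)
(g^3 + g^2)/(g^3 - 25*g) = g*(g + 1)/(g^2 - 25)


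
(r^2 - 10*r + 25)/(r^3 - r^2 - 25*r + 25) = (r - 5)/(r^2 + 4*r - 5)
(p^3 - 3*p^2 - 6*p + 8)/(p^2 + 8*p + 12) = (p^2 - 5*p + 4)/(p + 6)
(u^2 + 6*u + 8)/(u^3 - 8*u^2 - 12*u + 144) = (u + 2)/(u^2 - 12*u + 36)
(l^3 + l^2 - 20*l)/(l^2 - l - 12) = l*(l + 5)/(l + 3)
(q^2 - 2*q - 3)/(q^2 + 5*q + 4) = (q - 3)/(q + 4)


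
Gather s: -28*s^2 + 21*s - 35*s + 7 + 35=-28*s^2 - 14*s + 42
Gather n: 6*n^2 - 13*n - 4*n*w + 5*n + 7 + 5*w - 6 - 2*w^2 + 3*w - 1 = 6*n^2 + n*(-4*w - 8) - 2*w^2 + 8*w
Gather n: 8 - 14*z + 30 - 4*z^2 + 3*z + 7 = -4*z^2 - 11*z + 45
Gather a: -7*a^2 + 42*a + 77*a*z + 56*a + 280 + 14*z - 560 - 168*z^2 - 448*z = -7*a^2 + a*(77*z + 98) - 168*z^2 - 434*z - 280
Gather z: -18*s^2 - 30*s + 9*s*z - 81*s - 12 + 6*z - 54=-18*s^2 - 111*s + z*(9*s + 6) - 66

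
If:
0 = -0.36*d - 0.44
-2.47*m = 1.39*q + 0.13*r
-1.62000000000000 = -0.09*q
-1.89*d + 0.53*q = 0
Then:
No Solution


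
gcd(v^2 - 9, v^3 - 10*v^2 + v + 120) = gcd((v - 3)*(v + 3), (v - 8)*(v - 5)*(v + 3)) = v + 3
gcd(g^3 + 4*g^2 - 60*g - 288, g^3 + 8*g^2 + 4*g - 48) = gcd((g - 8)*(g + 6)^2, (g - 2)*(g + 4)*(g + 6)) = g + 6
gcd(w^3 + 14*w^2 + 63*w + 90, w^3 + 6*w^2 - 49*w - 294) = w + 6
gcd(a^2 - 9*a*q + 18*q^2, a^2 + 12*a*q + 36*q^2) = 1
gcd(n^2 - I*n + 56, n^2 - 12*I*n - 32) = n - 8*I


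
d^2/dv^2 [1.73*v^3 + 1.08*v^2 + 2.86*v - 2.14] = 10.38*v + 2.16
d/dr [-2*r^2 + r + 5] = 1 - 4*r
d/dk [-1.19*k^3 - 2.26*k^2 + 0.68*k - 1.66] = -3.57*k^2 - 4.52*k + 0.68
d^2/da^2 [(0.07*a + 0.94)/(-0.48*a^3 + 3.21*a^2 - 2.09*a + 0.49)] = (-0.096768*a^5 - 1.951776*a^4 + 21.871506*a^3 - 63.97074*a^2 + 37.172286*a - 5.39835)/(0.110592*a^9 - 2.218752*a^8 + 16.282512*a^7 - 52.736481*a^6 + 75.426723*a^5 - 60.161238*a^4 + 29.199239*a^3 - 8.73327*a^2 + 1.505427*a - 0.117649)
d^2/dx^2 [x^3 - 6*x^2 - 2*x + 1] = 6*x - 12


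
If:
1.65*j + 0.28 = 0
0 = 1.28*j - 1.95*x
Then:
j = -0.17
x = -0.11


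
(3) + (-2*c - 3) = -2*c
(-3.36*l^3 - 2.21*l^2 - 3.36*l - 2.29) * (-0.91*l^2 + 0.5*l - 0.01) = 3.0576*l^5 + 0.3311*l^4 + 1.9862*l^3 + 0.426*l^2 - 1.1114*l + 0.0229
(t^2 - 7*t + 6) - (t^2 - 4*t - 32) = 38 - 3*t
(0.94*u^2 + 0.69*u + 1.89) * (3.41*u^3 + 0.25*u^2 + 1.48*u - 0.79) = 3.2054*u^5 + 2.5879*u^4 + 8.0086*u^3 + 0.7511*u^2 + 2.2521*u - 1.4931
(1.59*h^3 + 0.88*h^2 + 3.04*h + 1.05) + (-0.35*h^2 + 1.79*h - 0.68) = 1.59*h^3 + 0.53*h^2 + 4.83*h + 0.37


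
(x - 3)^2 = x^2 - 6*x + 9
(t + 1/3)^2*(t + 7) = t^3 + 23*t^2/3 + 43*t/9 + 7/9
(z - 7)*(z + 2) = z^2 - 5*z - 14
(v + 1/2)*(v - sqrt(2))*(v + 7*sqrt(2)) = v^3 + v^2/2 + 6*sqrt(2)*v^2 - 14*v + 3*sqrt(2)*v - 7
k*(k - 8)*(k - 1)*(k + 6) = k^4 - 3*k^3 - 46*k^2 + 48*k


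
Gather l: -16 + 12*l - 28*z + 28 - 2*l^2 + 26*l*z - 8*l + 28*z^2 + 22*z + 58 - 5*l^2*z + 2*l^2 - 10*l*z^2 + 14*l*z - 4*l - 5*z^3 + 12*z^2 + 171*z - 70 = -5*l^2*z + l*(-10*z^2 + 40*z) - 5*z^3 + 40*z^2 + 165*z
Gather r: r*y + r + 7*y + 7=r*(y + 1) + 7*y + 7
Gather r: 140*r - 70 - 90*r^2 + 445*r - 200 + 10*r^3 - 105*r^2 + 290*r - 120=10*r^3 - 195*r^2 + 875*r - 390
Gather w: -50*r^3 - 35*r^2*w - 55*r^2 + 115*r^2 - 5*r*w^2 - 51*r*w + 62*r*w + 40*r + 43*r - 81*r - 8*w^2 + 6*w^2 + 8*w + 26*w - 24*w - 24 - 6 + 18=-50*r^3 + 60*r^2 + 2*r + w^2*(-5*r - 2) + w*(-35*r^2 + 11*r + 10) - 12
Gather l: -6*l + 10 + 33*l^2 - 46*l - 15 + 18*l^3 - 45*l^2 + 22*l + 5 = 18*l^3 - 12*l^2 - 30*l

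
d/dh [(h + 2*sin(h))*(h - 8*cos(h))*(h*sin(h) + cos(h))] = h*(h + 2*sin(h))*(h - 8*cos(h))*cos(h) + (h + 2*sin(h))*(h*sin(h) + cos(h))*(8*sin(h) + 1) + (h - 8*cos(h))*(h*sin(h) + cos(h))*(2*cos(h) + 1)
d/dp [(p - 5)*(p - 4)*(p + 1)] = 3*p^2 - 16*p + 11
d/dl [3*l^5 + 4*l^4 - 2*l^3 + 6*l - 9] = 15*l^4 + 16*l^3 - 6*l^2 + 6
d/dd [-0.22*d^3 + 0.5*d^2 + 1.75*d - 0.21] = -0.66*d^2 + 1.0*d + 1.75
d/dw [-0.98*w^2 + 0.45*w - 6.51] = 0.45 - 1.96*w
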